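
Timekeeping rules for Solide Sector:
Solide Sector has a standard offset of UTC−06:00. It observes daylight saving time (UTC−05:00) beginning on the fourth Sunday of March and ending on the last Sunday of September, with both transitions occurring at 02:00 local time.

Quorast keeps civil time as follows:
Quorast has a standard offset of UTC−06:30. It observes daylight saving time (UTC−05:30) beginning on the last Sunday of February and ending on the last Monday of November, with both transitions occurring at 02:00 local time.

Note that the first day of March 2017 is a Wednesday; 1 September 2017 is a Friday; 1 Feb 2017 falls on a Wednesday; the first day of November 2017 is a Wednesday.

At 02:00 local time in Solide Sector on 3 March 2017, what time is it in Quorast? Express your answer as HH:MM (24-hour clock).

02:30

1 March 2017 is a Wednesday, so the first Sunday is March 5 and the fourth is March 26.
1 September 2017 is a Friday, so Sundays fall on 3, 10, 17, 24; the last is September 24.
3 March 2017 does not fall between 26 March and 24 September, so daylight saving is not in effect and Solide Sector is at UTC−06:00.
02:00 Solide Sector + 6h = 08:00 UTC.
1 February 2017 is a Wednesday, so Sundays fall on 5, 12, 19, 26; the last is February 26.
1 November 2017 is a Wednesday, so Mondays fall on 6, 13, 20, 27; the last is November 27.
At the standard offset (UTC−06:30), 08:00 UTC − 6h30m = 01:30 Quorast standard time.
Daylight saving runs 26 February – 27 November; the standard-time date in Quorast, 3 March 2017, is inside that window, so Quorast is at UTC−05:30.
08:00 UTC − 5h30m = 02:30 Quorast.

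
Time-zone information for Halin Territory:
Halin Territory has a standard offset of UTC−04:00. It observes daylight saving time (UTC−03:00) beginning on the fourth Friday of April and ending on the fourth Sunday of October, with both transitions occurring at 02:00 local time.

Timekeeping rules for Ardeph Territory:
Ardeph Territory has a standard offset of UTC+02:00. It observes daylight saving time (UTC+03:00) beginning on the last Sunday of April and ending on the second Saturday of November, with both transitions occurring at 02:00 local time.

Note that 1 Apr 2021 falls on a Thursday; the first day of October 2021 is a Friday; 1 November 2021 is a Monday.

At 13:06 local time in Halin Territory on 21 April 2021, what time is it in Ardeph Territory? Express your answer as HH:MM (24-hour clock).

19:06

1 April 2021 is a Thursday, so the first Friday is April 2 and the fourth is April 23.
1 October 2021 is a Friday, so the first Sunday is October 3 and the fourth is October 24.
Daylight saving runs 23 April – 24 October; 21 April 2021 is outside that window, so Halin Territory is on standard time at UTC−04:00.
13:06 Halin Territory + 4h = 17:06 UTC.
1 April 2021 is a Thursday, so Sundays fall on 4, 11, 18, 25; the last is April 25.
1 November 2021 is a Monday, so the first Saturday is November 6 and the second is November 13.
At the standard offset (UTC+02:00), 17:06 UTC + 2h = 19:06 Ardeph Territory standard time.
Daylight saving runs 25 April – 13 November; the standard-time date in Ardeph Territory, 21 April 2021, is outside that window, so Ardeph Territory is on standard time at UTC+02:00.
17:06 UTC + 2h = 19:06 Ardeph Territory.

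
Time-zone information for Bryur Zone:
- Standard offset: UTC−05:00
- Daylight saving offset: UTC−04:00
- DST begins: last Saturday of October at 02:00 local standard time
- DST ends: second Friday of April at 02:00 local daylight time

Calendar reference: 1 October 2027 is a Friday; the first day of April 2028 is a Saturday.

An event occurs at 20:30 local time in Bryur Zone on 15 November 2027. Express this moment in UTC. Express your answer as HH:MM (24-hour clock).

1 October 2027 is a Friday, so Saturdays fall on 2, 9, 16, 23, 30; the last is October 30.
1 April 2028 is a Saturday, so the first Friday is April 7 and the second is April 14.
15 November 2027 falls between 30 October 2027 and 14 April 2028, so daylight saving is in effect and Bryur Zone is at UTC−04:00.
20:30 local + 4h = 00:30 UTC (rolling into the next day, 16 November 2027).

00:30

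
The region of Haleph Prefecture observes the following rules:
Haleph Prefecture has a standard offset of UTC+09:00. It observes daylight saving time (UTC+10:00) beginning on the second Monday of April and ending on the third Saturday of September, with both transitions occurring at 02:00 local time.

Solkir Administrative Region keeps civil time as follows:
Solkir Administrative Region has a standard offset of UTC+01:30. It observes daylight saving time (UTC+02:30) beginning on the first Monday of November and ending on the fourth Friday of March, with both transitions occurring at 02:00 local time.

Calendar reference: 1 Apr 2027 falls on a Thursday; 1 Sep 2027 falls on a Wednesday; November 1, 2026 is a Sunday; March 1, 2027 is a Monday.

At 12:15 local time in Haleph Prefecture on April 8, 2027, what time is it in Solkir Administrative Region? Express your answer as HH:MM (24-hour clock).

04:45

1 April 2027 is a Thursday, so the first Monday is April 5 and the second is April 12.
1 September 2027 is a Wednesday, so the first Saturday is September 4 and the third is September 18.
Daylight saving runs 12 April – 18 September; April 8, 2027 is outside that window, so Haleph Prefecture is on standard time at UTC+09:00.
12:15 Haleph Prefecture − 9h = 03:15 UTC.
1 November 2026 is a Sunday, so the first Monday is November 2.
1 March 2027 is a Monday, so the first Friday is March 5 and the fourth is March 26.
At the standard offset (UTC+01:30), 03:15 UTC + 1h30m = 04:45 Solkir Administrative Region standard time.
The standard-time date in Solkir Administrative Region, April 8, 2027, does not fall between 2 November 2026 and 26 March 2027, so daylight saving is not in effect and Solkir Administrative Region is at UTC+01:30.
03:15 UTC + 1h30m = 04:45 Solkir Administrative Region.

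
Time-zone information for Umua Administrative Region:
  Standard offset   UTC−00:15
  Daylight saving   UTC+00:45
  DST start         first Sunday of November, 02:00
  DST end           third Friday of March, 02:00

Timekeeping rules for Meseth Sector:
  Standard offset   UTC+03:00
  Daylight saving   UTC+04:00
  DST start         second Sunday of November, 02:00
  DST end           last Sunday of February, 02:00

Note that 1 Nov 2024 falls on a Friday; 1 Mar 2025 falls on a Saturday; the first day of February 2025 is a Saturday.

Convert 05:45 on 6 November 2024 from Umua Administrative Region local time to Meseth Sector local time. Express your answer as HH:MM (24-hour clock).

08:00

1 November 2024 is a Friday, so the first Sunday is November 3.
1 March 2025 is a Saturday, so the first Friday is March 7 and the third is March 21.
6 November 2024 falls between 3 November 2024 and 21 March 2025, so daylight saving is in effect and Umua Administrative Region is at UTC+00:45.
05:45 Umua Administrative Region − 0h45m = 05:00 UTC.
1 November 2024 is a Friday, so the first Sunday is November 3 and the second is November 10.
1 February 2025 is a Saturday, so Sundays fall on 2, 9, 16, 23; the last is February 23.
At the standard offset (UTC+03:00), 05:00 UTC + 3h = 08:00 Meseth Sector standard time.
The standard-time date in Meseth Sector, 6 November 2024, is outside the daylight-saving period (10 November 2024 – 23 February 2025), so Meseth Sector is on standard time, UTC+03:00.
05:00 UTC + 3h = 08:00 Meseth Sector.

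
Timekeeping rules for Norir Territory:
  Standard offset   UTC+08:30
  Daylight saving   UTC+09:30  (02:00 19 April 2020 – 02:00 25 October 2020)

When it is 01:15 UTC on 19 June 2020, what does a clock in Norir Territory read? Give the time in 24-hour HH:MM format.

10:45

At the standard offset (UTC+08:30), 01:15 UTC + 8h30m = 09:45 Norir Territory standard time.
The standard-time date in Norir Territory, 19 June 2020, falls between 19 April and 25 October, so daylight saving is in effect and Norir Territory is at UTC+09:30.
01:15 UTC + 9h30m = 10:45 local.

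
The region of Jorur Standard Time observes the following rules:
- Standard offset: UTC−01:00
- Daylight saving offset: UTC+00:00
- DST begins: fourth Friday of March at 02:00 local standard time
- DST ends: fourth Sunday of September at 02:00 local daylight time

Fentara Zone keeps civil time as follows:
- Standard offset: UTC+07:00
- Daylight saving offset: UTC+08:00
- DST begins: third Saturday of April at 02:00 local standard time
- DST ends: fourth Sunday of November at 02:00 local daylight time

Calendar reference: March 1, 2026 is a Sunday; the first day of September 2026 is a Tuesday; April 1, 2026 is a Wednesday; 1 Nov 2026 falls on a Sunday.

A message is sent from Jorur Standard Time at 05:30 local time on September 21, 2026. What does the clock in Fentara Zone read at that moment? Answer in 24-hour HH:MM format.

13:30

1 March 2026 is a Sunday, so the first Friday is March 6 and the fourth is March 27.
1 September 2026 is a Tuesday, so the first Sunday is September 6 and the fourth is September 27.
Daylight saving runs 27 March – 27 September; September 21, 2026 is inside that window, so Jorur Standard Time is at UTC+00:00.
05:30 Jorur Standard Time − 0h = 05:30 UTC.
1 April 2026 is a Wednesday, so the first Saturday is April 4 and the third is April 18.
1 November 2026 is a Sunday, so the first Sunday is November 1 and the fourth is November 22.
At the standard offset (UTC+07:00), 05:30 UTC + 7h = 12:30 Fentara Zone standard time.
Daylight saving runs 18 April – 22 November; the standard-time date in Fentara Zone, September 21, 2026, is inside that window, so Fentara Zone is at UTC+08:00.
05:30 UTC + 8h = 13:30 Fentara Zone.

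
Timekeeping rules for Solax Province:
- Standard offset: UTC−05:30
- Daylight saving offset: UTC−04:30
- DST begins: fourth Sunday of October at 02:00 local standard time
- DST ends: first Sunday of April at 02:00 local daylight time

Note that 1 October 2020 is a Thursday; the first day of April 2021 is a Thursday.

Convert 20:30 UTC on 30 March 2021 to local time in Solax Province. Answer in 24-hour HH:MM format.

16:00

1 October 2020 is a Thursday, so the first Sunday is October 4 and the fourth is October 25.
1 April 2021 is a Thursday, so the first Sunday is April 4.
At the standard offset (UTC−05:30), 20:30 UTC − 5h30m = 15:00 Solax Province standard time.
The standard-time date in Solax Province, 30 March 2021, falls between 25 October 2020 and 4 April 2021, so daylight saving is in effect and Solax Province is at UTC−04:30.
20:30 UTC − 4h30m = 16:00 local.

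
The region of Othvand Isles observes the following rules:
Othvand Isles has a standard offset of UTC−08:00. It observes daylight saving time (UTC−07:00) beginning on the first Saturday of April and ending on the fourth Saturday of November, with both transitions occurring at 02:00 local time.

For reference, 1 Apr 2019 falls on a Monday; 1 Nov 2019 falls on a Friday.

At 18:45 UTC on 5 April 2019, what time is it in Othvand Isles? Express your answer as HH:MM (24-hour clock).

10:45

1 April 2019 is a Monday, so the first Saturday is April 6.
1 November 2019 is a Friday, so the first Saturday is November 2 and the fourth is November 23.
At the standard offset (UTC−08:00), 18:45 UTC − 8h = 10:45 Othvand Isles standard time.
Daylight saving runs 6 April – 23 November; the standard-time date in Othvand Isles, 5 April 2019, is outside that window, so Othvand Isles is on standard time at UTC−08:00.
18:45 UTC − 8h = 10:45 local.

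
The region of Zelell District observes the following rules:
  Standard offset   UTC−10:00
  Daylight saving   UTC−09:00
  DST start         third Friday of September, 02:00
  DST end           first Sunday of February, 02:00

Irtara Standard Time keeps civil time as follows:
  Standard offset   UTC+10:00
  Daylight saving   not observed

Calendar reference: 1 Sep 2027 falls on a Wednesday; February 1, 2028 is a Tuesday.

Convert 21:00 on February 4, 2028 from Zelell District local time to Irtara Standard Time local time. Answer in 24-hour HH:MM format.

16:00

1 September 2027 is a Wednesday, so the first Friday is September 3 and the third is September 17.
1 February 2028 is a Tuesday, so the first Sunday is February 6.
Daylight saving runs 17 September 2027 – 6 February 2028; February 4, 2028 is inside that window, so Zelell District is at UTC−09:00.
21:00 Zelell District + 9h = 06:00 UTC (rolling into the next day, 5 February 2028).
Irtara Standard Time stays on UTC+10:00 all year.
06:00 UTC + 10h = 16:00 Irtara Standard Time.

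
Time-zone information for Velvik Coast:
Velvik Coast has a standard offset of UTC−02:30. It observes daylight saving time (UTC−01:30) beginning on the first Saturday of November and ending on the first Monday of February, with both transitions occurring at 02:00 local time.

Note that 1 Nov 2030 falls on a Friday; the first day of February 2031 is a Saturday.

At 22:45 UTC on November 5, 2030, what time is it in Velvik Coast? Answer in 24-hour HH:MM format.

1 November 2030 is a Friday, so the first Saturday is November 2.
1 February 2031 is a Saturday, so the first Monday is February 3.
At the standard offset (UTC−02:30), 22:45 UTC − 2h30m = 20:15 Velvik Coast standard time.
The standard-time date in Velvik Coast, November 5, 2030, falls between 2 November 2030 and 3 February 2031, so daylight saving is in effect and Velvik Coast is at UTC−01:30.
22:45 UTC − 1h30m = 21:15 local.

21:15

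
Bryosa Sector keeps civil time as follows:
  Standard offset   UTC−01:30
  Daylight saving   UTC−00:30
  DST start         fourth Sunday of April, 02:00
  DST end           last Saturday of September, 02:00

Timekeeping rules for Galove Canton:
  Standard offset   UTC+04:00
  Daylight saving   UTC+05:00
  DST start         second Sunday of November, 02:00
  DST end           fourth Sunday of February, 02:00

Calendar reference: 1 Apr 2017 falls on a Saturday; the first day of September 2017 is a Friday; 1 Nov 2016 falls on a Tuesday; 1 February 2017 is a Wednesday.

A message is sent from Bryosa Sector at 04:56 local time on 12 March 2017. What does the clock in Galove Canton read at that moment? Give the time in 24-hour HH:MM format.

10:26

1 April 2017 is a Saturday, so the first Sunday is April 2 and the fourth is April 23.
1 September 2017 is a Friday, so Saturdays fall on 2, 9, 16, 23, 30; the last is September 30.
Daylight saving runs 23 April – 30 September; 12 March 2017 is outside that window, so Bryosa Sector is on standard time at UTC−01:30.
04:56 Bryosa Sector + 1h30m = 06:26 UTC.
1 November 2016 is a Tuesday, so the first Sunday is November 6 and the second is November 13.
1 February 2017 is a Wednesday, so the first Sunday is February 5 and the fourth is February 26.
At the standard offset (UTC+04:00), 06:26 UTC + 4h = 10:26 Galove Canton standard time.
The standard-time date in Galove Canton, 12 March 2017, does not fall between 13 November 2016 and 26 February 2017, so daylight saving is not in effect and Galove Canton is at UTC+04:00.
06:26 UTC + 4h = 10:26 Galove Canton.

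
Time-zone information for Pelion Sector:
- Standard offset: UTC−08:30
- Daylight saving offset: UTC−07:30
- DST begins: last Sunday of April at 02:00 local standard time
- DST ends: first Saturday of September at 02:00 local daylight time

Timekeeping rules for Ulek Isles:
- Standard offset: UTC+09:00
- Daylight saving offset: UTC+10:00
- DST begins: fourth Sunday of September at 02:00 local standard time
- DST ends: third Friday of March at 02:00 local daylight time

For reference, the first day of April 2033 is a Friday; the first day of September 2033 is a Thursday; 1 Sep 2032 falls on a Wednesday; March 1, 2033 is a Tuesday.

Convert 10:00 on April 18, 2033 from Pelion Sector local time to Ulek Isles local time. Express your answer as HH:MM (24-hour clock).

1 April 2033 is a Friday, so Sundays fall on 3, 10, 17, 24; the last is April 24.
1 September 2033 is a Thursday, so the first Saturday is September 3.
April 18, 2033 is outside the daylight-saving period (24 April – 3 September), so Pelion Sector is on standard time, UTC−08:30.
10:00 Pelion Sector + 8h30m = 18:30 UTC.
1 September 2032 is a Wednesday, so the first Sunday is September 5 and the fourth is September 26.
1 March 2033 is a Tuesday, so the first Friday is March 4 and the third is March 18.
At the standard offset (UTC+09:00), 18:30 UTC + 9h = 03:30 Ulek Isles standard time (rolling into the next day, 19 April 2033).
The standard-time date in Ulek Isles, April 19, 2033, does not fall between 26 September 2032 and 18 March 2033, so daylight saving is not in effect and Ulek Isles is at UTC+09:00.
18:30 UTC + 9h = 03:30 Ulek Isles (rolling into the next day, 19 April 2033).

03:30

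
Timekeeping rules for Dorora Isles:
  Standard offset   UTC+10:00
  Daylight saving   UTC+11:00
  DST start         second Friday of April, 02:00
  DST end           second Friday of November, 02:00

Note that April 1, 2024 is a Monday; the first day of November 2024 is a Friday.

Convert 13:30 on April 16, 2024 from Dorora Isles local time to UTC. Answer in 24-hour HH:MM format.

1 April 2024 is a Monday, so the first Friday is April 5 and the second is April 12.
1 November 2024 is a Friday, so the first Friday is November 1 and the second is November 8.
Daylight saving runs 12 April – 8 November; April 16, 2024 is inside that window, so Dorora Isles is at UTC+11:00.
13:30 local − 11h = 02:30 UTC.

02:30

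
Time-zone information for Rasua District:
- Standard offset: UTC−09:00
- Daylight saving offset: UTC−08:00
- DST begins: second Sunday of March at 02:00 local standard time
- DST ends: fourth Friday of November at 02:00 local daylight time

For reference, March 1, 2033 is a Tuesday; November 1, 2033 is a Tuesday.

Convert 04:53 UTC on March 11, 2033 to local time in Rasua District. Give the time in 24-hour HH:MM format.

1 March 2033 is a Tuesday, so the first Sunday is March 6 and the second is March 13.
1 November 2033 is a Tuesday, so the first Friday is November 4 and the fourth is November 25.
At the standard offset (UTC−09:00), 04:53 UTC − 9h = 19:53 Rasua District standard time (rolling into the previous day, 10 March 2033).
Daylight saving runs 13 March – 25 November; the standard-time date in Rasua District, March 10, 2033, is outside that window, so Rasua District is on standard time at UTC−09:00.
04:53 UTC − 9h = 19:53 local (rolling into the previous day, 10 March 2033).

19:53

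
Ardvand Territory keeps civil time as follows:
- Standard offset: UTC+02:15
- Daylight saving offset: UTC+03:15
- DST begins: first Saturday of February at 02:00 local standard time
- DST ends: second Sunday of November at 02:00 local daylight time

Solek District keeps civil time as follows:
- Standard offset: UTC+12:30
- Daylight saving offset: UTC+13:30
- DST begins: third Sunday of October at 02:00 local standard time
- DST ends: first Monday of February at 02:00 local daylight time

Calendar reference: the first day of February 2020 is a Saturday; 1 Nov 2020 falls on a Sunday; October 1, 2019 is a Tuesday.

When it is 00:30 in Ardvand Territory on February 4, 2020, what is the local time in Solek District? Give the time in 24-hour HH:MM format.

1 February 2020 is a Saturday, so the first Saturday is February 1.
1 November 2020 is a Sunday, so the first Sunday is November 1 and the second is November 8.
Daylight saving runs 1 February – 8 November; February 4, 2020 is inside that window, so Ardvand Territory is at UTC+03:15.
00:30 Ardvand Territory − 3h15m = 21:15 UTC (rolling into the previous day, 3 February 2020).
1 October 2019 is a Tuesday, so the first Sunday is October 6 and the third is October 20.
1 February 2020 is a Saturday, so the first Monday is February 3.
At the standard offset (UTC+12:30), 21:15 UTC + 12h30m = 09:45 Solek District standard time (rolling into the next day, 4 February 2020).
The standard-time date in Solek District, February 4, 2020, does not fall between 20 October 2019 and 3 February 2020, so daylight saving is not in effect and Solek District is at UTC+12:30.
21:15 UTC + 12h30m = 09:45 Solek District (rolling into the next day, 4 February 2020).

09:45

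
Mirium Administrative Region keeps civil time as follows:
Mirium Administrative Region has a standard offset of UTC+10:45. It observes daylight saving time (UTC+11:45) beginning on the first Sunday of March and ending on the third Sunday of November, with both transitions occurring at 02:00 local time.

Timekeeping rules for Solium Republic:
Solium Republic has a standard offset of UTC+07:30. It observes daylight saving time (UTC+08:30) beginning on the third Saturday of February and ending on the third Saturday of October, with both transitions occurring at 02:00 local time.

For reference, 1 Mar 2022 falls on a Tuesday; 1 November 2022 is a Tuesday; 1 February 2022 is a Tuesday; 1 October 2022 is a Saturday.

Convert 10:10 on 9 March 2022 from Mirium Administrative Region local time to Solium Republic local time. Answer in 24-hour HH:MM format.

1 March 2022 is a Tuesday, so the first Sunday is March 6.
1 November 2022 is a Tuesday, so the first Sunday is November 6 and the third is November 20.
Daylight saving runs 6 March – 20 November; 9 March 2022 is inside that window, so Mirium Administrative Region is at UTC+11:45.
10:10 Mirium Administrative Region − 11h45m = 22:25 UTC (rolling into the previous day, 8 March 2022).
1 February 2022 is a Tuesday, so the first Saturday is February 5 and the third is February 19.
1 October 2022 is a Saturday, so the first Saturday is October 1 and the third is October 15.
At the standard offset (UTC+07:30), 22:25 UTC + 7h30m = 05:55 Solium Republic standard time (rolling into the next day, 9 March 2022).
Daylight saving runs 19 February – 15 October; the standard-time date in Solium Republic, 9 March 2022, is inside that window, so Solium Republic is at UTC+08:30.
22:25 UTC + 8h30m = 06:55 Solium Republic (rolling into the next day, 9 March 2022).

06:55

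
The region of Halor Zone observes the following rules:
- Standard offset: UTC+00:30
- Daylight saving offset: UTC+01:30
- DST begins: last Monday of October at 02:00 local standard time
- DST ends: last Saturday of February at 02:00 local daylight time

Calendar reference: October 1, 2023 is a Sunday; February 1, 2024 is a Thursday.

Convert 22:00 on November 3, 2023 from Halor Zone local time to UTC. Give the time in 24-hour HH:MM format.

1 October 2023 is a Sunday, so Mondays fall on 2, 9, 16, 23, 30; the last is October 30.
1 February 2024 is a Thursday, so Saturdays fall on 3, 10, 17, 24; the last is February 24.
Daylight saving runs 30 October 2023 – 24 February 2024; November 3, 2023 is inside that window, so Halor Zone is at UTC+01:30.
22:00 local − 1h30m = 20:30 UTC.

20:30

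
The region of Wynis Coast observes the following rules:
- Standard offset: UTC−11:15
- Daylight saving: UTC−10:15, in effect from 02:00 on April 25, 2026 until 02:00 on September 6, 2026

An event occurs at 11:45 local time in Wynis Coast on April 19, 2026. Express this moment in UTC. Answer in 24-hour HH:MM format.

23:00

April 19, 2026 does not fall between 25 April and 6 September, so daylight saving is not in effect and Wynis Coast is at UTC−11:15.
11:45 local + 11h15m = 23:00 UTC.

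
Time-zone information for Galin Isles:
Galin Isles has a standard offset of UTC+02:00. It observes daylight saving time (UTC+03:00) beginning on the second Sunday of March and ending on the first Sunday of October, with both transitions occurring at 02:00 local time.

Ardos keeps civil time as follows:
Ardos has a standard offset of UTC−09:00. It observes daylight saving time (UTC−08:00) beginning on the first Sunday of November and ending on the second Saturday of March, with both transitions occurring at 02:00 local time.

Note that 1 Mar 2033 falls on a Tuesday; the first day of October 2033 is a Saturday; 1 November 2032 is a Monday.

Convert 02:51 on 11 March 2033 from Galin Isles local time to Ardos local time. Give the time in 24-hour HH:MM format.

1 March 2033 is a Tuesday, so the first Sunday is March 6 and the second is March 13.
1 October 2033 is a Saturday, so the first Sunday is October 2.
11 March 2033 does not fall between 13 March and 2 October, so daylight saving is not in effect and Galin Isles is at UTC+02:00.
02:51 Galin Isles − 2h = 00:51 UTC.
1 November 2032 is a Monday, so the first Sunday is November 7.
1 March 2033 is a Tuesday, so the first Saturday is March 5 and the second is March 12.
At the standard offset (UTC−09:00), 00:51 UTC − 9h = 15:51 Ardos standard time (rolling into the previous day, 10 March 2033).
Daylight saving runs 7 November 2032 – 12 March 2033; the standard-time date in Ardos, 10 March 2033, is inside that window, so Ardos is at UTC−08:00.
00:51 UTC − 8h = 16:51 Ardos (rolling into the previous day, 10 March 2033).

16:51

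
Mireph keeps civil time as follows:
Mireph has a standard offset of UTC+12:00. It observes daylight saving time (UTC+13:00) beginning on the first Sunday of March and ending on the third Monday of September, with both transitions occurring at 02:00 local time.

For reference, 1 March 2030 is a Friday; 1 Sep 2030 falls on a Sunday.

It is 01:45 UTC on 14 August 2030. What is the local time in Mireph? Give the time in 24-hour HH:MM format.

14:45

1 March 2030 is a Friday, so the first Sunday is March 3.
1 September 2030 is a Sunday, so the first Monday is September 2 and the third is September 16.
At the standard offset (UTC+12:00), 01:45 UTC + 12h = 13:45 Mireph standard time.
The standard-time date in Mireph, 14 August 2030, falls between 3 March and 16 September, so daylight saving is in effect and Mireph is at UTC+13:00.
01:45 UTC + 13h = 14:45 local.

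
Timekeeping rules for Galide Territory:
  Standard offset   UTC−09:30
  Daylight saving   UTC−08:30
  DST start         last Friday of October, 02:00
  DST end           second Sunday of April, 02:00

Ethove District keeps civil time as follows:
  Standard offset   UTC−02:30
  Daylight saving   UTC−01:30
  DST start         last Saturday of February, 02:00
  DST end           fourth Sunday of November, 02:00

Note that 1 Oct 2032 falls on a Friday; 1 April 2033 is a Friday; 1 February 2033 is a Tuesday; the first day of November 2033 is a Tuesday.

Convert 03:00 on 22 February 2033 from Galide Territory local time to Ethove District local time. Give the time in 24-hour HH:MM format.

1 October 2032 is a Friday, so Fridays fall on 1, 8, 15, 22, 29; the last is October 29.
1 April 2033 is a Friday, so the first Sunday is April 3 and the second is April 10.
Daylight saving runs 29 October 2032 – 10 April 2033; 22 February 2033 is inside that window, so Galide Territory is at UTC−08:30.
03:00 Galide Territory + 8h30m = 11:30 UTC.
1 February 2033 is a Tuesday, so Saturdays fall on 5, 12, 19, 26; the last is February 26.
1 November 2033 is a Tuesday, so the first Sunday is November 6 and the fourth is November 27.
At the standard offset (UTC−02:30), 11:30 UTC − 2h30m = 09:00 Ethove District standard time.
Daylight saving runs 26 February – 27 November; the standard-time date in Ethove District, 22 February 2033, is outside that window, so Ethove District is on standard time at UTC−02:30.
11:30 UTC − 2h30m = 09:00 Ethove District.

09:00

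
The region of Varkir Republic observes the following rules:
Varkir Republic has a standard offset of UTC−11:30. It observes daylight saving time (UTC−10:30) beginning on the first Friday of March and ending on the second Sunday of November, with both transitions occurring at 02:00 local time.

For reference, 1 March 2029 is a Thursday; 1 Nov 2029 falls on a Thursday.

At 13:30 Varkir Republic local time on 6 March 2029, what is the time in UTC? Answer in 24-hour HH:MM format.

00:00

1 March 2029 is a Thursday, so the first Friday is March 2.
1 November 2029 is a Thursday, so the first Sunday is November 4 and the second is November 11.
6 March 2029 falls between 2 March and 11 November, so daylight saving is in effect and Varkir Republic is at UTC−10:30.
13:30 local + 10h30m = 00:00 UTC (rolling into the next day, 7 March 2029).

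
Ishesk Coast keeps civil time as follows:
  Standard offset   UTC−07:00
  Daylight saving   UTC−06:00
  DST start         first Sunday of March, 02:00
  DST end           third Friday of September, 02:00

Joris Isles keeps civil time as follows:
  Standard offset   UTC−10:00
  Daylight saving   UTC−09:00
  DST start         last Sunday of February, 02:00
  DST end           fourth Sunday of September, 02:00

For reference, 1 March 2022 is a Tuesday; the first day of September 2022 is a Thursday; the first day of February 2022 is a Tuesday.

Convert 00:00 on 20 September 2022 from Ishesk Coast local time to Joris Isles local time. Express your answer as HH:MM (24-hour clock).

22:00

1 March 2022 is a Tuesday, so the first Sunday is March 6.
1 September 2022 is a Thursday, so the first Friday is September 2 and the third is September 16.
Daylight saving runs 6 March – 16 September; 20 September 2022 is outside that window, so Ishesk Coast is on standard time at UTC−07:00.
00:00 Ishesk Coast + 7h = 07:00 UTC.
1 February 2022 is a Tuesday, so Sundays fall on 6, 13, 20, 27; the last is February 27.
1 September 2022 is a Thursday, so the first Sunday is September 4 and the fourth is September 25.
At the standard offset (UTC−10:00), 07:00 UTC − 10h = 21:00 Joris Isles standard time (rolling into the previous day, 19 September 2022).
The standard-time date in Joris Isles, 19 September 2022, falls between 27 February and 25 September, so daylight saving is in effect and Joris Isles is at UTC−09:00.
07:00 UTC − 9h = 22:00 Joris Isles (rolling into the previous day, 19 September 2022).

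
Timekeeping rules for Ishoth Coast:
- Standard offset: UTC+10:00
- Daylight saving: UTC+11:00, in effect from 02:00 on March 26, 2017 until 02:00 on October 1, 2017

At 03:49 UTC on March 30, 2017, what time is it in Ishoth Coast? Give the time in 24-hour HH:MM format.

At the standard offset (UTC+10:00), 03:49 UTC + 10h = 13:49 Ishoth Coast standard time.
Daylight saving runs 26 March – 1 October; the standard-time date in Ishoth Coast, March 30, 2017, is inside that window, so Ishoth Coast is at UTC+11:00.
03:49 UTC + 11h = 14:49 local.

14:49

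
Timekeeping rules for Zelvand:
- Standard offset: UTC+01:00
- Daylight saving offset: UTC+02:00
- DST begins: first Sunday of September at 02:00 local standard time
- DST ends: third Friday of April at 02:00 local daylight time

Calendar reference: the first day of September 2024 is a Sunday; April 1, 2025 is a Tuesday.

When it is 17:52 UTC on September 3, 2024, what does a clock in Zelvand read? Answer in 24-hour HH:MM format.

1 September 2024 is a Sunday, so the first Sunday is September 1.
1 April 2025 is a Tuesday, so the first Friday is April 4 and the third is April 18.
At the standard offset (UTC+01:00), 17:52 UTC + 1h = 18:52 Zelvand standard time.
The standard-time date in Zelvand, September 3, 2024, lies within the daylight-saving period (1 September 2024 – 18 April 2025), so Zelvand is on daylight time, UTC+02:00.
17:52 UTC + 2h = 19:52 local.

19:52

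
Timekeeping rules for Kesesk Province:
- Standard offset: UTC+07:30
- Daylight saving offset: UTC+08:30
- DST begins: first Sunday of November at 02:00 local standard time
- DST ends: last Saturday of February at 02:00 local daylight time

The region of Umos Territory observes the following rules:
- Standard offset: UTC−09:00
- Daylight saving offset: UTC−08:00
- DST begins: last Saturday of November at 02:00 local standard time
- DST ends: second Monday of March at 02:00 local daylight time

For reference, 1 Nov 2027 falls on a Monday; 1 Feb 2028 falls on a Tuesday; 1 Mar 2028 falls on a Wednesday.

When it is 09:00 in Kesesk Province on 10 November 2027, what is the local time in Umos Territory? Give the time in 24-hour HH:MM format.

1 November 2027 is a Monday, so the first Sunday is November 7.
1 February 2028 is a Tuesday, so Saturdays fall on 5, 12, 19, 26; the last is February 26.
10 November 2027 lies within the daylight-saving period (7 November 2027 – 26 February 2028), so Kesesk Province is on daylight time, UTC+08:30.
09:00 Kesesk Province − 8h30m = 00:30 UTC.
1 November 2027 is a Monday, so Saturdays fall on 6, 13, 20, 27; the last is November 27.
1 March 2028 is a Wednesday, so the first Monday is March 6 and the second is March 13.
At the standard offset (UTC−09:00), 00:30 UTC − 9h = 15:30 Umos Territory standard time (rolling into the previous day, 9 November 2027).
The standard-time date in Umos Territory, 9 November 2027, is outside the daylight-saving period (27 November 2027 – 13 March 2028), so Umos Territory is on standard time, UTC−09:00.
00:30 UTC − 9h = 15:30 Umos Territory (rolling into the previous day, 9 November 2027).

15:30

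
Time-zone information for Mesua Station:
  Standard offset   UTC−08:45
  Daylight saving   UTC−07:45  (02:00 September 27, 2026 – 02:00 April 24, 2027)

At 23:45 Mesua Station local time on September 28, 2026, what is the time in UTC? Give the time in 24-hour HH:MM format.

September 28, 2026 falls between 27 September 2026 and 24 April 2027, so daylight saving is in effect and Mesua Station is at UTC−07:45.
23:45 local + 7h45m = 07:30 UTC (rolling into the next day, 29 September 2026).

07:30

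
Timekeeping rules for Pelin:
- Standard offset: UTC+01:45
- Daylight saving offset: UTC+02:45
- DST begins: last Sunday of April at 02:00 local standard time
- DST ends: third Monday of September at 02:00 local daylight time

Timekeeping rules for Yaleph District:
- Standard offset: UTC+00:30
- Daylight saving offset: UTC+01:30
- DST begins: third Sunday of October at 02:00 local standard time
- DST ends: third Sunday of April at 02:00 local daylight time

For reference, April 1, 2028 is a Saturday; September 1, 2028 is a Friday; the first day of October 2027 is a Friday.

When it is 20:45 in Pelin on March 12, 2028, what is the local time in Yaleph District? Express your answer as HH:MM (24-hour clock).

20:30

1 April 2028 is a Saturday, so Sundays fall on 2, 9, 16, 23, 30; the last is April 30.
1 September 2028 is a Friday, so the first Monday is September 4 and the third is September 18.
March 12, 2028 is outside the daylight-saving period (30 April – 18 September), so Pelin is on standard time, UTC+01:45.
20:45 Pelin − 1h45m = 19:00 UTC.
1 October 2027 is a Friday, so the first Sunday is October 3 and the third is October 17.
1 April 2028 is a Saturday, so the first Sunday is April 2 and the third is April 16.
At the standard offset (UTC+00:30), 19:00 UTC + 0h30m = 19:30 Yaleph District standard time.
Daylight saving runs 17 October 2027 – 16 April 2028; the standard-time date in Yaleph District, March 12, 2028, is inside that window, so Yaleph District is at UTC+01:30.
19:00 UTC + 1h30m = 20:30 Yaleph District.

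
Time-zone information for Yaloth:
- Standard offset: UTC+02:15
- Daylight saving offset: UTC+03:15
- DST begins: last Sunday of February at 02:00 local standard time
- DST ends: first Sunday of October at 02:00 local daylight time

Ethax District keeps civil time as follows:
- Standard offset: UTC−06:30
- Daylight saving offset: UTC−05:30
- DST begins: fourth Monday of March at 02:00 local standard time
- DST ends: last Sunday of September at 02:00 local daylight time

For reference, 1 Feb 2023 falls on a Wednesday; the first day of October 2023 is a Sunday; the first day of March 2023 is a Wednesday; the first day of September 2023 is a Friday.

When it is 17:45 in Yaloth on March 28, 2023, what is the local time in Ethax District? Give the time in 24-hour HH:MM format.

09:00

1 February 2023 is a Wednesday, so Sundays fall on 5, 12, 19, 26; the last is February 26.
1 October 2023 is a Sunday, so the first Sunday is October 1.
Daylight saving runs 26 February – 1 October; March 28, 2023 is inside that window, so Yaloth is at UTC+03:15.
17:45 Yaloth − 3h15m = 14:30 UTC.
1 March 2023 is a Wednesday, so the first Monday is March 6 and the fourth is March 27.
1 September 2023 is a Friday, so Sundays fall on 3, 10, 17, 24; the last is September 24.
At the standard offset (UTC−06:30), 14:30 UTC − 6h30m = 08:00 Ethax District standard time.
The standard-time date in Ethax District, March 28, 2023, falls between 27 March and 24 September, so daylight saving is in effect and Ethax District is at UTC−05:30.
14:30 UTC − 5h30m = 09:00 Ethax District.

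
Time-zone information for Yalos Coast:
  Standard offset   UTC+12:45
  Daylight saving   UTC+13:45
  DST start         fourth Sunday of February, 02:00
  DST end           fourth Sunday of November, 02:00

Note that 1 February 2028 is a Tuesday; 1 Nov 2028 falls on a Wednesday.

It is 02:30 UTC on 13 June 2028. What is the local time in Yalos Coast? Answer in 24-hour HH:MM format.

16:15

1 February 2028 is a Tuesday, so the first Sunday is February 6 and the fourth is February 27.
1 November 2028 is a Wednesday, so the first Sunday is November 5 and the fourth is November 26.
At the standard offset (UTC+12:45), 02:30 UTC + 12h45m = 15:15 Yalos Coast standard time.
The standard-time date in Yalos Coast, 13 June 2028, lies within the daylight-saving period (27 February – 26 November), so Yalos Coast is on daylight time, UTC+13:45.
02:30 UTC + 13h45m = 16:15 local.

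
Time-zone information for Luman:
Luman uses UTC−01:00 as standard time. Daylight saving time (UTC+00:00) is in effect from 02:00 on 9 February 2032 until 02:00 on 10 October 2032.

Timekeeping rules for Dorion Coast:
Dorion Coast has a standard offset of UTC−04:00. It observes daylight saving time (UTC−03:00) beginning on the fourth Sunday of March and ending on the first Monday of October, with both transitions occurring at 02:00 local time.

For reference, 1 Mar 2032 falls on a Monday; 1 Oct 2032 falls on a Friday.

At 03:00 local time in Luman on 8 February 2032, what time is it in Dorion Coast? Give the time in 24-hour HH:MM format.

Daylight saving runs 9 February – 10 October; 8 February 2032 is outside that window, so Luman is on standard time at UTC−01:00.
03:00 Luman + 1h = 04:00 UTC.
1 March 2032 is a Monday, so the first Sunday is March 7 and the fourth is March 28.
1 October 2032 is a Friday, so the first Monday is October 4.
At the standard offset (UTC−04:00), 04:00 UTC − 4h = 00:00 Dorion Coast standard time.
The standard-time date in Dorion Coast, 8 February 2032, does not fall between 28 March and 4 October, so daylight saving is not in effect and Dorion Coast is at UTC−04:00.
04:00 UTC − 4h = 00:00 Dorion Coast.

00:00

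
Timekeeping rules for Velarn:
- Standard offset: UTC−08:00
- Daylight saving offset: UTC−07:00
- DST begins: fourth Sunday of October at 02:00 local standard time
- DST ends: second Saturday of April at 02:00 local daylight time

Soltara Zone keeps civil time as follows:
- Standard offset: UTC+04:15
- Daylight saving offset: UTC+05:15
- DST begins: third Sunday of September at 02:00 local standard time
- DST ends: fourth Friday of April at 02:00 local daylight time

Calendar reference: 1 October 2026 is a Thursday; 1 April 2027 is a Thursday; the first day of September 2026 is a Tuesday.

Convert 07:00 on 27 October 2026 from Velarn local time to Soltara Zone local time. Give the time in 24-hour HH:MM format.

19:15

1 October 2026 is a Thursday, so the first Sunday is October 4 and the fourth is October 25.
1 April 2027 is a Thursday, so the first Saturday is April 3 and the second is April 10.
27 October 2026 falls between 25 October 2026 and 10 April 2027, so daylight saving is in effect and Velarn is at UTC−07:00.
07:00 Velarn + 7h = 14:00 UTC.
1 September 2026 is a Tuesday, so the first Sunday is September 6 and the third is September 20.
1 April 2027 is a Thursday, so the first Friday is April 2 and the fourth is April 23.
At the standard offset (UTC+04:15), 14:00 UTC + 4h15m = 18:15 Soltara Zone standard time.
The standard-time date in Soltara Zone, 27 October 2026, lies within the daylight-saving period (20 September 2026 – 23 April 2027), so Soltara Zone is on daylight time, UTC+05:15.
14:00 UTC + 5h15m = 19:15 Soltara Zone.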